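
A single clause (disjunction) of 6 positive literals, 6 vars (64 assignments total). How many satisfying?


Step 1: Total=2^6=64
Step 2: Unsat when all 6 false: 2^0=1
Step 3: Sat=64-1=63

63


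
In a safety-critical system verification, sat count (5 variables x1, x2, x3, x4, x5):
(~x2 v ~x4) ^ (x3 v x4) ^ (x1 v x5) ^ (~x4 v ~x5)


CNF with 4 clauses over 5 vars (32 assignments).
An assignment satisfies CNF iff every clause has >=1 true literal.
Check each row (bits = x1,x2,x3,x4,x5; clause T/F shown):
  row 0 [00000]: clauses=TFFT -> 0
  row 1 [00001]: clauses=TFTT -> 0
  row 2 [00010]: clauses=TTFT -> 0
  row 3 [00011]: clauses=TTTF -> 0
  row 4 [00100]: clauses=TTFT -> 0
  row 5 [00101]: clauses=TTTT -> 1
  row 6 [00110]: clauses=TTFT -> 0
  row 7 [00111]: clauses=TTTF -> 0
  row 8 [01000]: clauses=TFFT -> 0
  row 9 [01001]: clauses=TFTT -> 0
  row 10 [01010]: clauses=FTFT -> 0
  row 11 [01011]: clauses=FTTF -> 0
  row 12 [01100]: clauses=TTFT -> 0
  row 13 [01101]: clauses=TTTT -> 1
  row 14 [01110]: clauses=FTFT -> 0
  row 15 [01111]: clauses=FTTF -> 0
  row 16 [10000]: clauses=TFTT -> 0
  row 17 [10001]: clauses=TFTT -> 0
  row 18 [10010]: clauses=TTTT -> 1
  row 19 [10011]: clauses=TTTF -> 0
  row 20 [10100]: clauses=TTTT -> 1
  row 21 [10101]: clauses=TTTT -> 1
  row 22 [10110]: clauses=TTTT -> 1
  row 23 [10111]: clauses=TTTF -> 0
  row 24 [11000]: clauses=TFTT -> 0
  row 25 [11001]: clauses=TFTT -> 0
  row 26 [11010]: clauses=FTTT -> 0
  row 27 [11011]: clauses=FTTF -> 0
  row 28 [11100]: clauses=TTTT -> 1
  row 29 [11101]: clauses=TTTT -> 1
  row 30 [11110]: clauses=FTTT -> 0
  row 31 [11111]: clauses=FTTF -> 0
Full result column, 8 rows per line (x1,x2 fixed per line; x3,x4,x5 runs 000..111 left to right):
  rows 0-7 [x1,x2=00]: 00000100  (ones: 1)
  rows 8-15 [x1,x2=01]: 00000100  (ones: 1)
  rows 16-23 [x1,x2=10]: 00101110  (ones: 4)
  rows 24-31 [x1,x2=11]: 00001100  (ones: 2)
Satisfying assignments = 1+1+4+2 = 8

8


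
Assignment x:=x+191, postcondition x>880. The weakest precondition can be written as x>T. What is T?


Formula: wp(x:=E, P) = P[E/x] (substitute E for x in postcondition)
Step 1: Postcondition: x>880
Step 2: Substitute x+191 for x: x+191>880
Step 3: Solve for x: x > 880-191 = 689

689


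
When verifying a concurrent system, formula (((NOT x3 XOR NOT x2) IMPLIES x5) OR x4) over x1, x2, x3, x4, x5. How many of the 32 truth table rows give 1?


Formula: (((NOT x3 XOR NOT x2) IMPLIES x5) OR x4) over 5 vars (32 rows)
Evaluate each row (x1, x2, x3, x4, x5 as bits, MSB first):
  row 0 [00000]: (((NOT 0 XOR NOT 0) IMPLIES 0) OR 0) -> 1
  row 1 [00001]: (((NOT 0 XOR NOT 0) IMPLIES 1) OR 0) -> 1
  row 2 [00010]: (((NOT 0 XOR NOT 0) IMPLIES 0) OR 1) -> 1
  row 3 [00011]: (((NOT 0 XOR NOT 0) IMPLIES 1) OR 1) -> 1
  row 4 [00100]: (((NOT 1 XOR NOT 0) IMPLIES 0) OR 0) -> 0
  row 5 [00101]: (((NOT 1 XOR NOT 0) IMPLIES 1) OR 0) -> 1
  row 6 [00110]: (((NOT 1 XOR NOT 0) IMPLIES 0) OR 1) -> 1
  row 7 [00111]: (((NOT 1 XOR NOT 0) IMPLIES 1) OR 1) -> 1
  row 8 [01000]: (((NOT 0 XOR NOT 1) IMPLIES 0) OR 0) -> 0
  row 9 [01001]: (((NOT 0 XOR NOT 1) IMPLIES 1) OR 0) -> 1
  row 10 [01010]: (((NOT 0 XOR NOT 1) IMPLIES 0) OR 1) -> 1
  row 11 [01011]: (((NOT 0 XOR NOT 1) IMPLIES 1) OR 1) -> 1
  row 12 [01100]: (((NOT 1 XOR NOT 1) IMPLIES 0) OR 0) -> 1
  row 13 [01101]: (((NOT 1 XOR NOT 1) IMPLIES 1) OR 0) -> 1
  row 14 [01110]: (((NOT 1 XOR NOT 1) IMPLIES 0) OR 1) -> 1
  row 15 [01111]: (((NOT 1 XOR NOT 1) IMPLIES 1) OR 1) -> 1
  row 16 [10000]: (((NOT 0 XOR NOT 0) IMPLIES 0) OR 0) -> 1
  row 17 [10001]: (((NOT 0 XOR NOT 0) IMPLIES 1) OR 0) -> 1
  row 18 [10010]: (((NOT 0 XOR NOT 0) IMPLIES 0) OR 1) -> 1
  row 19 [10011]: (((NOT 0 XOR NOT 0) IMPLIES 1) OR 1) -> 1
  row 20 [10100]: (((NOT 1 XOR NOT 0) IMPLIES 0) OR 0) -> 0
  row 21 [10101]: (((NOT 1 XOR NOT 0) IMPLIES 1) OR 0) -> 1
  row 22 [10110]: (((NOT 1 XOR NOT 0) IMPLIES 0) OR 1) -> 1
  row 23 [10111]: (((NOT 1 XOR NOT 0) IMPLIES 1) OR 1) -> 1
  row 24 [11000]: (((NOT 0 XOR NOT 1) IMPLIES 0) OR 0) -> 0
  row 25 [11001]: (((NOT 0 XOR NOT 1) IMPLIES 1) OR 0) -> 1
  row 26 [11010]: (((NOT 0 XOR NOT 1) IMPLIES 0) OR 1) -> 1
  row 27 [11011]: (((NOT 0 XOR NOT 1) IMPLIES 1) OR 1) -> 1
  row 28 [11100]: (((NOT 1 XOR NOT 1) IMPLIES 0) OR 0) -> 1
  row 29 [11101]: (((NOT 1 XOR NOT 1) IMPLIES 1) OR 0) -> 1
  row 30 [11110]: (((NOT 1 XOR NOT 1) IMPLIES 0) OR 1) -> 1
  row 31 [11111]: (((NOT 1 XOR NOT 1) IMPLIES 1) OR 1) -> 1
Full result column, 8 rows per line (x1,x2 fixed per line; x3,x4,x5 runs 000..111 left to right):
  rows 0-7 [x1,x2=00]: 11110111  (ones: 7)
  rows 8-15 [x1,x2=01]: 01111111  (ones: 7)
  rows 16-23 [x1,x2=10]: 11110111  (ones: 7)
  rows 24-31 [x1,x2=11]: 01111111  (ones: 7)
Count of 1-rows = 7+7+7+7 = 28

28


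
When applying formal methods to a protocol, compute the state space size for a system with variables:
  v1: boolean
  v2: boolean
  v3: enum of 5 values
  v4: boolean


State space = product of domain sizes of all variables.
Domain sizes:
  v1 (boolean): 2
  v2 (boolean): 2
  v3 (enum of 5 values): 5
  v4 (boolean): 2
Product = 2 * 2 * 5 * 2 = 40

40


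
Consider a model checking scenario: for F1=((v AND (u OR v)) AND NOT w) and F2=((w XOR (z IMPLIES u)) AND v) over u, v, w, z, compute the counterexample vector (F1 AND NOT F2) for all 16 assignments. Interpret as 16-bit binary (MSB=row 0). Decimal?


F1 = ((v AND (u OR v)) AND NOT w)
F2 = ((w XOR (z IMPLIES u)) AND v)
Counterexample to F1=>F2 is where F1=1 and F2=0.
Evaluate each row (bits = u,v,w,z, MSB first):
  row 0 [0000]: F1=0 F2=0 -> F1&~F2 -> 0
  row 1 [0001]: F1=0 F2=0 -> F1&~F2 -> 0
  row 2 [0010]: F1=0 F2=0 -> F1&~F2 -> 0
  row 3 [0011]: F1=0 F2=0 -> F1&~F2 -> 0
  row 4 [0100]: F1=1 F2=1 -> F1&~F2 -> 0
  row 5 [0101]: F1=1 F2=0 -> F1&~F2 -> 1
  row 6 [0110]: F1=0 F2=0 -> F1&~F2 -> 0
  row 7 [0111]: F1=0 F2=1 -> F1&~F2 -> 0
  row 8 [1000]: F1=0 F2=0 -> F1&~F2 -> 0
  row 9 [1001]: F1=0 F2=0 -> F1&~F2 -> 0
  row 10 [1010]: F1=0 F2=0 -> F1&~F2 -> 0
  row 11 [1011]: F1=0 F2=0 -> F1&~F2 -> 0
  row 12 [1100]: F1=1 F2=1 -> F1&~F2 -> 0
  row 13 [1101]: F1=1 F2=1 -> F1&~F2 -> 0
  row 14 [1110]: F1=0 F2=0 -> F1&~F2 -> 0
  row 15 [1111]: F1=0 F2=0 -> F1&~F2 -> 0
Full result column, 4 rows per line (u,v fixed per line; w,z runs 00..11 left to right):
  rows 0-3 [u,v=00]: 0000  = hex 0
  rows 4-7 [u,v=01]: 0100  = hex 4
  rows 8-11 [u,v=10]: 0000  = hex 0
  rows 12-15 [u,v=11]: 0000  = hex 0
Counterexample vector (row 0 .. row 15) = 0000010000000000
Output column grouped in 4s = 0000 0100 0000 0000 = 0x0400
Convert to decimal digit by digit (value = value*16 + digit):
  0 -> 0
  0*16 + 4 = 4
  4*16 + 0 = 64
  64*16 + 0 = 1024
Decimal = 1024

1024


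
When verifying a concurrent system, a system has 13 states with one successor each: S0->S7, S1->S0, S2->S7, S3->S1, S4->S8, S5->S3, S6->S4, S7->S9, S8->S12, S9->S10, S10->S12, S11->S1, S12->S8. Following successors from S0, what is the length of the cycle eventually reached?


Trace from S0 until a state repeats:
  S0 -> S7 -> S9 -> S10 -> S12 -> S8 -> S12
S12 first seen at step 4, revisited at step 6.
Cycle length = 6 - 4 = 2

2


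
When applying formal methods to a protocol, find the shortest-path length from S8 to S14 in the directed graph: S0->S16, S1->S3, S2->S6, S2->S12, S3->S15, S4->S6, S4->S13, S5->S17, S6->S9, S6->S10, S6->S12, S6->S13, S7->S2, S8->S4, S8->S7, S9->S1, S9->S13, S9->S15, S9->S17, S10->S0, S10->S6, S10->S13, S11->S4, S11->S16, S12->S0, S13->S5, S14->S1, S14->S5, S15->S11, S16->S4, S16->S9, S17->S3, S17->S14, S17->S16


BFS layer-by-layer from S8:
  dist 0: {S8}
  dist 1: {S4, S7}
  dist 2: {S2, S6, S13}
  dist 3: {S5, S9, S10, S12}
  dist 4: {S0, S1, S15, S17}
  dist 5: {S3, S11, S14, S16}
  -> S14 reached at distance 5
Shortest path length = 5

5


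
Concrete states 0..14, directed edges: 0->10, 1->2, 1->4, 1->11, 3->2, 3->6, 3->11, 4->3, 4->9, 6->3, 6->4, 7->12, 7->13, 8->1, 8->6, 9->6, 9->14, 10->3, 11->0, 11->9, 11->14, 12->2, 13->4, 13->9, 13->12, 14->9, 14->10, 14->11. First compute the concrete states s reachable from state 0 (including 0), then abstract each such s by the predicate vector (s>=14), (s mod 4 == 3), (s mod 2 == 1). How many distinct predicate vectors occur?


BFS from 0:
Concrete reachable: {0, 2, 3, 4, 6, 9, 10, 11, 14}
Abstract via predicates (s>=14), (s mod 4 == 3), (s mod 2 == 1):
  (0,0,0) <- {0, 2, 4, 6, 10}
  (0,0,1) <- {9}
  (0,1,1) <- {3, 11}
  (1,0,0) <- {14}
Distinct abstract states = 4

4


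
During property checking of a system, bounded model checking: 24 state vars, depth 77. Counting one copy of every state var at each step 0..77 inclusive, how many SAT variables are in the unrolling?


BMC unrolls to depth k, creating one copy of each state var for steps 0..k.
Step count = 77 + 1 = 78 (steps 0 through 77)
Vars per step = 24
Total = 24 * 78 = 1872

1872


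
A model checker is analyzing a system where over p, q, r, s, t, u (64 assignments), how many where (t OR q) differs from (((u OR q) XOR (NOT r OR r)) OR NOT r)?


F1 = (t OR q)
F2 = (((u OR q) XOR (NOT r OR r)) OR NOT r)
Evaluate both on each of 64 rows (bits = p,q,r,s,t,u):
  row 0 [000000]: F1=0 F2=1 (differ) -> 1
  row 1 [000001]: F1=0 F2=1 (differ) -> 1
  row 2 [000010]: F1=1 F2=1 -> 0
  row 3 [000011]: F1=1 F2=1 -> 0
  row 4 [000100]: F1=0 F2=1 (differ) -> 1
  (every remaining row is evaluated the same way; all 64 results are listed next)
Full result column, 8 rows per line (p,q,r fixed per line; s,t,u runs 000..111 left to right):
  rows 0-7 [p,q,r=000]: 11001100  (ones: 4)
  rows 8-15 [p,q,r=001]: 10011001  (ones: 4)
  rows 16-23 [p,q,r=010]: 00000000  (ones: 0)
  rows 24-31 [p,q,r=011]: 11111111  (ones: 8)
  rows 32-39 [p,q,r=100]: 11001100  (ones: 4)
  rows 40-47 [p,q,r=101]: 10011001  (ones: 4)
  rows 48-55 [p,q,r=110]: 00000000  (ones: 0)
  rows 56-63 [p,q,r=111]: 11111111  (ones: 8)
Disagreements = 4+4+0+8+4+4+0+8 = 32

32


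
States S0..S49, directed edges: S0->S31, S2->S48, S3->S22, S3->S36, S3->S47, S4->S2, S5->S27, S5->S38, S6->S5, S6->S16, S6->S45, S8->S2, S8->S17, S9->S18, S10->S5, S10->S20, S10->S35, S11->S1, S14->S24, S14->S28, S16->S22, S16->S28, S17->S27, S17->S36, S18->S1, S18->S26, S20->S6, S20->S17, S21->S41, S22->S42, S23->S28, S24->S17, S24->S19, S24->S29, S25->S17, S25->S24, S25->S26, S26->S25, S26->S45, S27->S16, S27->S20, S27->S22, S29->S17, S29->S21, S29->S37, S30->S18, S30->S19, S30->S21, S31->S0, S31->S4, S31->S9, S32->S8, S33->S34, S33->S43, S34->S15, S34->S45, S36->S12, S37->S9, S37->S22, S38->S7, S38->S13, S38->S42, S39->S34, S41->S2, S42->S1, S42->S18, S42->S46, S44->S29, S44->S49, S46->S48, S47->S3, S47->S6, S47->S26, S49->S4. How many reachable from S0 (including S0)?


BFS from S0:
  layer 0: {S0}
  layer 1: {S31}
  layer 2: {S4, S9}
  layer 3: {S2, S18}
  layer 4: {S1, S26, S48}
  layer 5: {S25, S45}
  layer 6: {S17, S24}
  layer 7: {S19, S27, S29, S36}
  layer 8: {S12, S16, S20, S21, S22, S37}
  layer 9: {S6, S28, S41, S42}
  layer 10: {S5, S46}
  layer 11: {S38}
  layer 12: {S7, S13}
Reachable set: {S0, S1, S2, S4, S5, S6, S7, S9, S12, S13, S16, S17, S18, S19, S20, S21, S22, S24, S25, S26, S27, S28, S29, S31, S36, S37, S38, S41, S42, S45, S46, S48}
Count = 32

32


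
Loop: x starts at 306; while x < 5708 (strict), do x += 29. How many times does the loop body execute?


Step 1: x goes from 306 toward 5708 by 29; the body runs while x<5708, so iterations = ceil((bound-start)/step)
Step 2: Distance=5402
Step 3: ceil(5402/29)=187

187


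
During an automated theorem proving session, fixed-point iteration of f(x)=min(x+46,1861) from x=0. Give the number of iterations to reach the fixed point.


Step 1: x=0, cap=1861, increment=46
Step 2: x grows by 46 each step until capped at 1861; fixed point is x=1861
Step 3: iterations = ceil(1861/46) = 41

41


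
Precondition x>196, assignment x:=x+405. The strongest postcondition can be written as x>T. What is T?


Formula: sp(P, x:=E) = exists old_x. (x = E[old_x/x]) AND P[old_x/x] (old_x is the value of x before the assignment; eliminate old_x by solving x = E[old_x/x] for old_x)
Step 1: Precondition P: x>196, i.e. old_x > 196
Step 2: Assignment gives x = old_x + 405, so old_x = x - 405
Step 3: Substitute into P: x - 405 > 196
Step 4: Simplify: x > 196+405 = 601

601


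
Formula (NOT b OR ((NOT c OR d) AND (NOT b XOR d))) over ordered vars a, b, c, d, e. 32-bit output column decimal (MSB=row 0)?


Formula: (NOT b OR ((NOT c OR d) AND (NOT b XOR d))) over a, b, c, d, e (32 rows)
Evaluate each row (bits = a,b,c,d,e, MSB first):
  row 0 [00000]: (NOT 0 OR ((NOT 0 OR 0) AND (NOT 0 XOR 0))) -> 1
  row 1 [00001]: (NOT 0 OR ((NOT 0 OR 0) AND (NOT 0 XOR 0))) -> 1
  row 2 [00010]: (NOT 0 OR ((NOT 0 OR 1) AND (NOT 0 XOR 1))) -> 1
  row 3 [00011]: (NOT 0 OR ((NOT 0 OR 1) AND (NOT 0 XOR 1))) -> 1
  row 4 [00100]: (NOT 0 OR ((NOT 1 OR 0) AND (NOT 0 XOR 0))) -> 1
  row 5 [00101]: (NOT 0 OR ((NOT 1 OR 0) AND (NOT 0 XOR 0))) -> 1
  row 6 [00110]: (NOT 0 OR ((NOT 1 OR 1) AND (NOT 0 XOR 1))) -> 1
  row 7 [00111]: (NOT 0 OR ((NOT 1 OR 1) AND (NOT 0 XOR 1))) -> 1
  row 8 [01000]: (NOT 1 OR ((NOT 0 OR 0) AND (NOT 1 XOR 0))) -> 0
  row 9 [01001]: (NOT 1 OR ((NOT 0 OR 0) AND (NOT 1 XOR 0))) -> 0
  row 10 [01010]: (NOT 1 OR ((NOT 0 OR 1) AND (NOT 1 XOR 1))) -> 1
  row 11 [01011]: (NOT 1 OR ((NOT 0 OR 1) AND (NOT 1 XOR 1))) -> 1
  row 12 [01100]: (NOT 1 OR ((NOT 1 OR 0) AND (NOT 1 XOR 0))) -> 0
  row 13 [01101]: (NOT 1 OR ((NOT 1 OR 0) AND (NOT 1 XOR 0))) -> 0
  row 14 [01110]: (NOT 1 OR ((NOT 1 OR 1) AND (NOT 1 XOR 1))) -> 1
  row 15 [01111]: (NOT 1 OR ((NOT 1 OR 1) AND (NOT 1 XOR 1))) -> 1
  row 16 [10000]: (NOT 0 OR ((NOT 0 OR 0) AND (NOT 0 XOR 0))) -> 1
  row 17 [10001]: (NOT 0 OR ((NOT 0 OR 0) AND (NOT 0 XOR 0))) -> 1
  row 18 [10010]: (NOT 0 OR ((NOT 0 OR 1) AND (NOT 0 XOR 1))) -> 1
  row 19 [10011]: (NOT 0 OR ((NOT 0 OR 1) AND (NOT 0 XOR 1))) -> 1
  row 20 [10100]: (NOT 0 OR ((NOT 1 OR 0) AND (NOT 0 XOR 0))) -> 1
  row 21 [10101]: (NOT 0 OR ((NOT 1 OR 0) AND (NOT 0 XOR 0))) -> 1
  row 22 [10110]: (NOT 0 OR ((NOT 1 OR 1) AND (NOT 0 XOR 1))) -> 1
  row 23 [10111]: (NOT 0 OR ((NOT 1 OR 1) AND (NOT 0 XOR 1))) -> 1
  row 24 [11000]: (NOT 1 OR ((NOT 0 OR 0) AND (NOT 1 XOR 0))) -> 0
  row 25 [11001]: (NOT 1 OR ((NOT 0 OR 0) AND (NOT 1 XOR 0))) -> 0
  row 26 [11010]: (NOT 1 OR ((NOT 0 OR 1) AND (NOT 1 XOR 1))) -> 1
  row 27 [11011]: (NOT 1 OR ((NOT 0 OR 1) AND (NOT 1 XOR 1))) -> 1
  row 28 [11100]: (NOT 1 OR ((NOT 1 OR 0) AND (NOT 1 XOR 0))) -> 0
  row 29 [11101]: (NOT 1 OR ((NOT 1 OR 0) AND (NOT 1 XOR 0))) -> 0
  row 30 [11110]: (NOT 1 OR ((NOT 1 OR 1) AND (NOT 1 XOR 1))) -> 1
  row 31 [11111]: (NOT 1 OR ((NOT 1 OR 1) AND (NOT 1 XOR 1))) -> 1
Full result column, 4 rows per line (a,b,c fixed per line; d,e runs 00..11 left to right):
  rows 0-3 [a,b,c=000]: 1111  = hex F
  rows 4-7 [a,b,c=001]: 1111  = hex F
  rows 8-11 [a,b,c=010]: 0011  = hex 3
  rows 12-15 [a,b,c=011]: 0011  = hex 3
  rows 16-19 [a,b,c=100]: 1111  = hex F
  rows 20-23 [a,b,c=101]: 1111  = hex F
  rows 24-27 [a,b,c=110]: 0011  = hex 3
  rows 28-31 [a,b,c=111]: 0011  = hex 3
Output column (row 0 .. row 31) = 11111111001100111111111100110011
Output column grouped in 4s = 1111 1111 0011 0011 1111 1111 0011 0011 = 0xFF33FF33
Convert to decimal digit by digit (value = value*16 + digit):
  F -> 15
  15*16 + 15 (F) = 255
  255*16 + 3 = 4083
  4083*16 + 3 = 65331
  65331*16 + 15 (F) = 1045311
  1045311*16 + 15 (F) = 16724991
  16724991*16 + 3 = 267599859
  267599859*16 + 3 = 4281597747
Decimal = 4281597747

4281597747


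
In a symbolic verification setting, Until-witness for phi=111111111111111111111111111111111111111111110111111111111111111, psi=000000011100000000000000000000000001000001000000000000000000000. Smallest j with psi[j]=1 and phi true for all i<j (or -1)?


(phi U psi) at 0: need smallest j with psi[j]=1 and phi[i]=1 for all i in [0,j).
Scan from step 0:
  step 0: phi=1, psi=0 -> continue
  step 1: phi=1, psi=0 -> continue
  step 2: phi=1, psi=0 -> continue
  step 3: phi=1, psi=0 -> continue
  step 7: psi=1 and phi held for [0,7) -> witness found
Witness step = 7

7


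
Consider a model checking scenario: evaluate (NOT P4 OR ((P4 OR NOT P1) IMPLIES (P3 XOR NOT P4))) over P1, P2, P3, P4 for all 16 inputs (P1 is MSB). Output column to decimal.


Formula: (NOT P4 OR ((P4 OR NOT P1) IMPLIES (P3 XOR NOT P4))) over P1, P2, P3, P4 (16 rows)
Evaluate each row (bits = P1,P2,P3,P4, MSB first):
  row 0 [0000]: (NOT 0 OR ((0 OR NOT 0) IMPLIES (0 XOR NOT 0))) -> 1
  row 1 [0001]: (NOT 1 OR ((1 OR NOT 0) IMPLIES (0 XOR NOT 1))) -> 0
  row 2 [0010]: (NOT 0 OR ((0 OR NOT 0) IMPLIES (1 XOR NOT 0))) -> 1
  row 3 [0011]: (NOT 1 OR ((1 OR NOT 0) IMPLIES (1 XOR NOT 1))) -> 1
  row 4 [0100]: (NOT 0 OR ((0 OR NOT 0) IMPLIES (0 XOR NOT 0))) -> 1
  row 5 [0101]: (NOT 1 OR ((1 OR NOT 0) IMPLIES (0 XOR NOT 1))) -> 0
  row 6 [0110]: (NOT 0 OR ((0 OR NOT 0) IMPLIES (1 XOR NOT 0))) -> 1
  row 7 [0111]: (NOT 1 OR ((1 OR NOT 0) IMPLIES (1 XOR NOT 1))) -> 1
  row 8 [1000]: (NOT 0 OR ((0 OR NOT 1) IMPLIES (0 XOR NOT 0))) -> 1
  row 9 [1001]: (NOT 1 OR ((1 OR NOT 1) IMPLIES (0 XOR NOT 1))) -> 0
  row 10 [1010]: (NOT 0 OR ((0 OR NOT 1) IMPLIES (1 XOR NOT 0))) -> 1
  row 11 [1011]: (NOT 1 OR ((1 OR NOT 1) IMPLIES (1 XOR NOT 1))) -> 1
  row 12 [1100]: (NOT 0 OR ((0 OR NOT 1) IMPLIES (0 XOR NOT 0))) -> 1
  row 13 [1101]: (NOT 1 OR ((1 OR NOT 1) IMPLIES (0 XOR NOT 1))) -> 0
  row 14 [1110]: (NOT 0 OR ((0 OR NOT 1) IMPLIES (1 XOR NOT 0))) -> 1
  row 15 [1111]: (NOT 1 OR ((1 OR NOT 1) IMPLIES (1 XOR NOT 1))) -> 1
Full result column, 4 rows per line (P1,P2 fixed per line; P3,P4 runs 00..11 left to right):
  rows 0-3 [P1,P2=00]: 1011  = hex B
  rows 4-7 [P1,P2=01]: 1011  = hex B
  rows 8-11 [P1,P2=10]: 1011  = hex B
  rows 12-15 [P1,P2=11]: 1011  = hex B
Output column (row 0 .. row 15) = 1011101110111011
Output column grouped in 4s = 1011 1011 1011 1011 = 0xBBBB
Convert to decimal digit by digit (value = value*16 + digit):
  B -> 11
  11*16 + 11 (B) = 187
  187*16 + 11 (B) = 3003
  3003*16 + 11 (B) = 48059
Decimal = 48059

48059


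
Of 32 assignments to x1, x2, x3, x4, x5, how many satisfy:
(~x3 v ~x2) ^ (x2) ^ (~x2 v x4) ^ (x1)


CNF with 4 clauses over 5 vars (32 assignments).
An assignment satisfies CNF iff every clause has >=1 true literal.
Check each row (bits = x1,x2,x3,x4,x5; clause T/F shown):
  row 0 [00000]: clauses=TFTF -> 0
  row 1 [00001]: clauses=TFTF -> 0
  row 2 [00010]: clauses=TFTF -> 0
  row 3 [00011]: clauses=TFTF -> 0
  row 4 [00100]: clauses=TFTF -> 0
  row 5 [00101]: clauses=TFTF -> 0
  row 6 [00110]: clauses=TFTF -> 0
  row 7 [00111]: clauses=TFTF -> 0
  row 8 [01000]: clauses=TTFF -> 0
  row 9 [01001]: clauses=TTFF -> 0
  row 10 [01010]: clauses=TTTF -> 0
  row 11 [01011]: clauses=TTTF -> 0
  row 12 [01100]: clauses=FTFF -> 0
  row 13 [01101]: clauses=FTFF -> 0
  row 14 [01110]: clauses=FTTF -> 0
  row 15 [01111]: clauses=FTTF -> 0
  row 16 [10000]: clauses=TFTT -> 0
  row 17 [10001]: clauses=TFTT -> 0
  row 18 [10010]: clauses=TFTT -> 0
  row 19 [10011]: clauses=TFTT -> 0
  row 20 [10100]: clauses=TFTT -> 0
  row 21 [10101]: clauses=TFTT -> 0
  row 22 [10110]: clauses=TFTT -> 0
  row 23 [10111]: clauses=TFTT -> 0
  row 24 [11000]: clauses=TTFT -> 0
  row 25 [11001]: clauses=TTFT -> 0
  row 26 [11010]: clauses=TTTT -> 1
  row 27 [11011]: clauses=TTTT -> 1
  row 28 [11100]: clauses=FTFT -> 0
  row 29 [11101]: clauses=FTFT -> 0
  row 30 [11110]: clauses=FTTT -> 0
  row 31 [11111]: clauses=FTTT -> 0
Full result column, 8 rows per line (x1,x2 fixed per line; x3,x4,x5 runs 000..111 left to right):
  rows 0-7 [x1,x2=00]: 00000000  (ones: 0)
  rows 8-15 [x1,x2=01]: 00000000  (ones: 0)
  rows 16-23 [x1,x2=10]: 00000000  (ones: 0)
  rows 24-31 [x1,x2=11]: 00110000  (ones: 2)
Satisfying assignments = 0+0+0+2 = 2

2


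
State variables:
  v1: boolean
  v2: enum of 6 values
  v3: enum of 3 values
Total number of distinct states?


State space = product of domain sizes of all variables.
Domain sizes:
  v1 (boolean): 2
  v2 (enum of 6 values): 6
  v3 (enum of 3 values): 3
Product = 2 * 6 * 3 = 36

36


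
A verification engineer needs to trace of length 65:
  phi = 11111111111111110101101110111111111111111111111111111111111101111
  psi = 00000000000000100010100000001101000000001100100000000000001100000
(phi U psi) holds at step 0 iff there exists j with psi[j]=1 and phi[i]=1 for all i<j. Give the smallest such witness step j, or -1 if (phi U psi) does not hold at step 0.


(phi U psi) at 0: need smallest j with psi[j]=1 and phi[i]=1 for all i in [0,j).
Scan from step 0:
  step 0: phi=1, psi=0 -> continue
  step 1: phi=1, psi=0 -> continue
  step 2: phi=1, psi=0 -> continue
  step 3: phi=1, psi=0 -> continue
  step 14: psi=1 and phi held for [0,14) -> witness found
Witness step = 14

14


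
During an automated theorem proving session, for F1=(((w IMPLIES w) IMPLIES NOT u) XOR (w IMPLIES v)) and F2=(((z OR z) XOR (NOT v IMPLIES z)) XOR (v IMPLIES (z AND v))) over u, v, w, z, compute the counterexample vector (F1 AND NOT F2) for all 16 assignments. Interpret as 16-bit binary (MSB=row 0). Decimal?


F1 = (((w IMPLIES w) IMPLIES NOT u) XOR (w IMPLIES v))
F2 = (((z OR z) XOR (NOT v IMPLIES z)) XOR (v IMPLIES (z AND v)))
Counterexample to F1=>F2 is where F1=1 and F2=0.
Evaluate each row (bits = u,v,w,z, MSB first):
  row 0 [0000]: F1=0 F2=1 -> F1&~F2 -> 0
  row 1 [0001]: F1=0 F2=1 -> F1&~F2 -> 0
  row 2 [0010]: F1=1 F2=1 -> F1&~F2 -> 0
  row 3 [0011]: F1=1 F2=1 -> F1&~F2 -> 0
  row 4 [0100]: F1=0 F2=1 -> F1&~F2 -> 0
  row 5 [0101]: F1=0 F2=1 -> F1&~F2 -> 0
  row 6 [0110]: F1=0 F2=1 -> F1&~F2 -> 0
  row 7 [0111]: F1=0 F2=1 -> F1&~F2 -> 0
  row 8 [1000]: F1=1 F2=1 -> F1&~F2 -> 0
  row 9 [1001]: F1=1 F2=1 -> F1&~F2 -> 0
  row 10 [1010]: F1=0 F2=1 -> F1&~F2 -> 0
  row 11 [1011]: F1=0 F2=1 -> F1&~F2 -> 0
  row 12 [1100]: F1=1 F2=1 -> F1&~F2 -> 0
  row 13 [1101]: F1=1 F2=1 -> F1&~F2 -> 0
  row 14 [1110]: F1=1 F2=1 -> F1&~F2 -> 0
  row 15 [1111]: F1=1 F2=1 -> F1&~F2 -> 0
Full result column, 4 rows per line (u,v fixed per line; w,z runs 00..11 left to right):
  rows 0-3 [u,v=00]: 0000  = hex 0
  rows 4-7 [u,v=01]: 0000  = hex 0
  rows 8-11 [u,v=10]: 0000  = hex 0
  rows 12-15 [u,v=11]: 0000  = hex 0
Counterexample vector (row 0 .. row 15) = 0000000000000000
Output column grouped in 4s = 0000 0000 0000 0000 = 0x0000
Convert to decimal digit by digit (value = value*16 + digit):
  0 -> 0
  0*16 + 0 = 0
  0*16 + 0 = 0
  0*16 + 0 = 0
Decimal = 0

0


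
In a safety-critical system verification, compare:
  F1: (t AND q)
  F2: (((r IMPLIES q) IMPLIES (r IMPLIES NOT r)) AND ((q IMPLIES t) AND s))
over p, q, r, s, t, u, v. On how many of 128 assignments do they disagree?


F1 = (t AND q)
F2 = (((r IMPLIES q) IMPLIES (r IMPLIES NOT r)) AND ((q IMPLIES t) AND s))
Evaluate both on each of 128 rows (bits = p,q,r,s,t,u,v):
  row 0 [0000000]: F1=0 F2=0 -> 0
  row 1 [0000001]: F1=0 F2=0 -> 0
  row 2 [0000010]: F1=0 F2=0 -> 0
  row 3 [0000011]: F1=0 F2=0 -> 0
  row 4 [0000100]: F1=0 F2=0 -> 0
  (every remaining row is evaluated the same way; all 128 results are listed next)
Full result column, 8 rows per line (p,q,r,s fixed per line; t,u,v runs 000..111 left to right):
  rows 0-7 [p,q,r,s=0000]: 00000000  (ones: 0)
  rows 8-15 [p,q,r,s=0001]: 11111111  (ones: 8)
  rows 16-23 [p,q,r,s=0010]: 00000000  (ones: 0)
  rows 24-31 [p,q,r,s=0011]: 11111111  (ones: 8)
  rows 32-39 [p,q,r,s=0100]: 00001111  (ones: 4)
  rows 40-47 [p,q,r,s=0101]: 00000000  (ones: 0)
  rows 48-55 [p,q,r,s=0110]: 00001111  (ones: 4)
  rows 56-63 [p,q,r,s=0111]: 00001111  (ones: 4)
  rows 64-71 [p,q,r,s=1000]: 00000000  (ones: 0)
  rows 72-79 [p,q,r,s=1001]: 11111111  (ones: 8)
  rows 80-87 [p,q,r,s=1010]: 00000000  (ones: 0)
  rows 88-95 [p,q,r,s=1011]: 11111111  (ones: 8)
  rows 96-103 [p,q,r,s=1100]: 00001111  (ones: 4)
  rows 104-111 [p,q,r,s=1101]: 00000000  (ones: 0)
  rows 112-119 [p,q,r,s=1110]: 00001111  (ones: 4)
  rows 120-127 [p,q,r,s=1111]: 00001111  (ones: 4)
Disagreements = 0+8+0+8+4+0+4+4+0+8+0+8+4+0+4+4 = 56

56


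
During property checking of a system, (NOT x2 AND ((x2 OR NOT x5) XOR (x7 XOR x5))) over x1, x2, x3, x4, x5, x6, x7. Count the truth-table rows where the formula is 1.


Formula: (NOT x2 AND ((x2 OR NOT x5) XOR (x7 XOR x5))) over 7 vars (128 rows)
Evaluate each row (x1, x2, x3, x4, x5, x6, x7 as bits, MSB first):
  row 0 [0000000]: (NOT 0 AND ((0 OR NOT 0) XOR (0 XOR 0))) -> 1
  row 1 [0000001]: (NOT 0 AND ((0 OR NOT 0) XOR (1 XOR 0))) -> 0
  row 2 [0000010]: (NOT 0 AND ((0 OR NOT 0) XOR (0 XOR 0))) -> 1
  row 3 [0000011]: (NOT 0 AND ((0 OR NOT 0) XOR (1 XOR 0))) -> 0
  row 4 [0000100]: (NOT 0 AND ((0 OR NOT 1) XOR (0 XOR 1))) -> 1
  (every remaining row is evaluated the same way; all 128 results are listed next)
Full result column, 8 rows per line (x1,x2,x3,x4 fixed per line; x5,x6,x7 runs 000..111 left to right):
  rows 0-7 [x1,x2,x3,x4=0000]: 10101010  (ones: 4)
  rows 8-15 [x1,x2,x3,x4=0001]: 10101010  (ones: 4)
  rows 16-23 [x1,x2,x3,x4=0010]: 10101010  (ones: 4)
  rows 24-31 [x1,x2,x3,x4=0011]: 10101010  (ones: 4)
  rows 32-39 [x1,x2,x3,x4=0100]: 00000000  (ones: 0)
  rows 40-47 [x1,x2,x3,x4=0101]: 00000000  (ones: 0)
  rows 48-55 [x1,x2,x3,x4=0110]: 00000000  (ones: 0)
  rows 56-63 [x1,x2,x3,x4=0111]: 00000000  (ones: 0)
  rows 64-71 [x1,x2,x3,x4=1000]: 10101010  (ones: 4)
  rows 72-79 [x1,x2,x3,x4=1001]: 10101010  (ones: 4)
  rows 80-87 [x1,x2,x3,x4=1010]: 10101010  (ones: 4)
  rows 88-95 [x1,x2,x3,x4=1011]: 10101010  (ones: 4)
  rows 96-103 [x1,x2,x3,x4=1100]: 00000000  (ones: 0)
  rows 104-111 [x1,x2,x3,x4=1101]: 00000000  (ones: 0)
  rows 112-119 [x1,x2,x3,x4=1110]: 00000000  (ones: 0)
  rows 120-127 [x1,x2,x3,x4=1111]: 00000000  (ones: 0)
Count of 1-rows = 4+4+4+4+0+0+0+0+4+4+4+4+0+0+0+0 = 32

32


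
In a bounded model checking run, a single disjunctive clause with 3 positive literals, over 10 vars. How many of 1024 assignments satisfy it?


Step 1: Total=2^10=1024
Step 2: Unsat when all 3 false: 2^7=128
Step 3: Sat=1024-128=896

896


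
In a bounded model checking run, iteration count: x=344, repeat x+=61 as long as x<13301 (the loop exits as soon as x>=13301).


Step 1: x goes from 344 toward 13301 by 61; the body runs while x<13301, so iterations = ceil((bound-start)/step)
Step 2: Distance=12957
Step 3: ceil(12957/61)=213

213


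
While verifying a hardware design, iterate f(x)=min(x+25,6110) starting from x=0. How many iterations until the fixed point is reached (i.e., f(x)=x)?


Step 1: x=0, cap=6110, increment=25
Step 2: x grows by 25 each step until capped at 6110; fixed point is x=6110
Step 3: iterations = ceil(6110/25) = 245

245


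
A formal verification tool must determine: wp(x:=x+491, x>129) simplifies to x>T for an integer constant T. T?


Formula: wp(x:=E, P) = P[E/x] (substitute E for x in postcondition)
Step 1: Postcondition: x>129
Step 2: Substitute x+491 for x: x+491>129
Step 3: Solve for x: x > 129-491 = -362

-362


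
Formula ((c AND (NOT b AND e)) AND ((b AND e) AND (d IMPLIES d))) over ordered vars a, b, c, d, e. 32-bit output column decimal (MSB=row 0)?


Formula: ((c AND (NOT b AND e)) AND ((b AND e) AND (d IMPLIES d))) over a, b, c, d, e (32 rows)
Evaluate each row (bits = a,b,c,d,e, MSB first):
  row 0 [00000]: ((0 AND (NOT 0 AND 0)) AND ((0 AND 0) AND (0 IMPLIES 0))) -> 0
  row 1 [00001]: ((0 AND (NOT 0 AND 1)) AND ((0 AND 1) AND (0 IMPLIES 0))) -> 0
  row 2 [00010]: ((0 AND (NOT 0 AND 0)) AND ((0 AND 0) AND (1 IMPLIES 1))) -> 0
  row 3 [00011]: ((0 AND (NOT 0 AND 1)) AND ((0 AND 1) AND (1 IMPLIES 1))) -> 0
  row 4 [00100]: ((1 AND (NOT 0 AND 0)) AND ((0 AND 0) AND (0 IMPLIES 0))) -> 0
  row 5 [00101]: ((1 AND (NOT 0 AND 1)) AND ((0 AND 1) AND (0 IMPLIES 0))) -> 0
  row 6 [00110]: ((1 AND (NOT 0 AND 0)) AND ((0 AND 0) AND (1 IMPLIES 1))) -> 0
  row 7 [00111]: ((1 AND (NOT 0 AND 1)) AND ((0 AND 1) AND (1 IMPLIES 1))) -> 0
  row 8 [01000]: ((0 AND (NOT 1 AND 0)) AND ((1 AND 0) AND (0 IMPLIES 0))) -> 0
  row 9 [01001]: ((0 AND (NOT 1 AND 1)) AND ((1 AND 1) AND (0 IMPLIES 0))) -> 0
  row 10 [01010]: ((0 AND (NOT 1 AND 0)) AND ((1 AND 0) AND (1 IMPLIES 1))) -> 0
  row 11 [01011]: ((0 AND (NOT 1 AND 1)) AND ((1 AND 1) AND (1 IMPLIES 1))) -> 0
  row 12 [01100]: ((1 AND (NOT 1 AND 0)) AND ((1 AND 0) AND (0 IMPLIES 0))) -> 0
  row 13 [01101]: ((1 AND (NOT 1 AND 1)) AND ((1 AND 1) AND (0 IMPLIES 0))) -> 0
  row 14 [01110]: ((1 AND (NOT 1 AND 0)) AND ((1 AND 0) AND (1 IMPLIES 1))) -> 0
  row 15 [01111]: ((1 AND (NOT 1 AND 1)) AND ((1 AND 1) AND (1 IMPLIES 1))) -> 0
  row 16 [10000]: ((0 AND (NOT 0 AND 0)) AND ((0 AND 0) AND (0 IMPLIES 0))) -> 0
  row 17 [10001]: ((0 AND (NOT 0 AND 1)) AND ((0 AND 1) AND (0 IMPLIES 0))) -> 0
  row 18 [10010]: ((0 AND (NOT 0 AND 0)) AND ((0 AND 0) AND (1 IMPLIES 1))) -> 0
  row 19 [10011]: ((0 AND (NOT 0 AND 1)) AND ((0 AND 1) AND (1 IMPLIES 1))) -> 0
  row 20 [10100]: ((1 AND (NOT 0 AND 0)) AND ((0 AND 0) AND (0 IMPLIES 0))) -> 0
  row 21 [10101]: ((1 AND (NOT 0 AND 1)) AND ((0 AND 1) AND (0 IMPLIES 0))) -> 0
  row 22 [10110]: ((1 AND (NOT 0 AND 0)) AND ((0 AND 0) AND (1 IMPLIES 1))) -> 0
  row 23 [10111]: ((1 AND (NOT 0 AND 1)) AND ((0 AND 1) AND (1 IMPLIES 1))) -> 0
  row 24 [11000]: ((0 AND (NOT 1 AND 0)) AND ((1 AND 0) AND (0 IMPLIES 0))) -> 0
  row 25 [11001]: ((0 AND (NOT 1 AND 1)) AND ((1 AND 1) AND (0 IMPLIES 0))) -> 0
  row 26 [11010]: ((0 AND (NOT 1 AND 0)) AND ((1 AND 0) AND (1 IMPLIES 1))) -> 0
  row 27 [11011]: ((0 AND (NOT 1 AND 1)) AND ((1 AND 1) AND (1 IMPLIES 1))) -> 0
  row 28 [11100]: ((1 AND (NOT 1 AND 0)) AND ((1 AND 0) AND (0 IMPLIES 0))) -> 0
  row 29 [11101]: ((1 AND (NOT 1 AND 1)) AND ((1 AND 1) AND (0 IMPLIES 0))) -> 0
  row 30 [11110]: ((1 AND (NOT 1 AND 0)) AND ((1 AND 0) AND (1 IMPLIES 1))) -> 0
  row 31 [11111]: ((1 AND (NOT 1 AND 1)) AND ((1 AND 1) AND (1 IMPLIES 1))) -> 0
Full result column, 4 rows per line (a,b,c fixed per line; d,e runs 00..11 left to right):
  rows 0-3 [a,b,c=000]: 0000  = hex 0
  rows 4-7 [a,b,c=001]: 0000  = hex 0
  rows 8-11 [a,b,c=010]: 0000  = hex 0
  rows 12-15 [a,b,c=011]: 0000  = hex 0
  rows 16-19 [a,b,c=100]: 0000  = hex 0
  rows 20-23 [a,b,c=101]: 0000  = hex 0
  rows 24-27 [a,b,c=110]: 0000  = hex 0
  rows 28-31 [a,b,c=111]: 0000  = hex 0
Output column (row 0 .. row 31) = 00000000000000000000000000000000
Output column grouped in 4s = 0000 0000 0000 0000 0000 0000 0000 0000 = 0x00000000
Convert to decimal digit by digit (value = value*16 + digit):
  0 -> 0
  0*16 + 0 = 0
  0*16 + 0 = 0
  0*16 + 0 = 0
  0*16 + 0 = 0
  0*16 + 0 = 0
  0*16 + 0 = 0
  0*16 + 0 = 0
Decimal = 0

0


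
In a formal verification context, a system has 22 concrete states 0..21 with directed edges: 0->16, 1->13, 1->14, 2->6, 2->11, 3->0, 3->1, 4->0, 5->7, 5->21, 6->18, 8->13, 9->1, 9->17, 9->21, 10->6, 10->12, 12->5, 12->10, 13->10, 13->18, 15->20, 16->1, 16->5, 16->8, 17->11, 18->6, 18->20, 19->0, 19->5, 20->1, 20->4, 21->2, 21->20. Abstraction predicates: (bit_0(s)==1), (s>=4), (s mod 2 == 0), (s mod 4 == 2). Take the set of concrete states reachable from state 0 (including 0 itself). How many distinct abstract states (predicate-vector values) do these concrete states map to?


BFS from 0:
Concrete reachable: {0, 1, 2, 4, 5, 6, 7, 8, 10, 11, 12, 13, 14, 16, 18, 20, 21}
Abstract via predicates (bit_0(s)==1), (s>=4), (s mod 2 == 0), (s mod 4 == 2):
  (0,0,1,0) <- {0}
  (0,0,1,1) <- {2}
  (0,1,1,0) <- {4, 8, 12, 16, 20}
  (0,1,1,1) <- {6, 10, 14, 18}
  (1,0,0,0) <- {1}
  (1,1,0,0) <- {5, 7, 11, 13, 21}
Distinct abstract states = 6

6


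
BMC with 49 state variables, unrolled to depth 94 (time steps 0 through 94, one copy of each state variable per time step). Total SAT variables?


BMC unrolls to depth k, creating one copy of each state var for steps 0..k.
Step count = 94 + 1 = 95 (steps 0 through 94)
Vars per step = 49
Total = 49 * 95 = 4655

4655


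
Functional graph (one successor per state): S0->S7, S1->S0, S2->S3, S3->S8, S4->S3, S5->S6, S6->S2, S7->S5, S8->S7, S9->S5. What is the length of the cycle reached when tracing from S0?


Trace from S0 until a state repeats:
  S0 -> S7 -> S5 -> S6 -> S2 -> S3 -> S8 -> S7
S7 first seen at step 1, revisited at step 7.
Cycle length = 7 - 1 = 6

6


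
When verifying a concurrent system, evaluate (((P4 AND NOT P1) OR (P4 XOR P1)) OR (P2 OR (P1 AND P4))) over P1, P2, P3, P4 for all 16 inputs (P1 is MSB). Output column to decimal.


Formula: (((P4 AND NOT P1) OR (P4 XOR P1)) OR (P2 OR (P1 AND P4))) over P1, P2, P3, P4 (16 rows)
Evaluate each row (bits = P1,P2,P3,P4, MSB first):
  row 0 [0000]: (((0 AND NOT 0) OR (0 XOR 0)) OR (0 OR (0 AND 0))) -> 0
  row 1 [0001]: (((1 AND NOT 0) OR (1 XOR 0)) OR (0 OR (0 AND 1))) -> 1
  row 2 [0010]: (((0 AND NOT 0) OR (0 XOR 0)) OR (0 OR (0 AND 0))) -> 0
  row 3 [0011]: (((1 AND NOT 0) OR (1 XOR 0)) OR (0 OR (0 AND 1))) -> 1
  row 4 [0100]: (((0 AND NOT 0) OR (0 XOR 0)) OR (1 OR (0 AND 0))) -> 1
  row 5 [0101]: (((1 AND NOT 0) OR (1 XOR 0)) OR (1 OR (0 AND 1))) -> 1
  row 6 [0110]: (((0 AND NOT 0) OR (0 XOR 0)) OR (1 OR (0 AND 0))) -> 1
  row 7 [0111]: (((1 AND NOT 0) OR (1 XOR 0)) OR (1 OR (0 AND 1))) -> 1
  row 8 [1000]: (((0 AND NOT 1) OR (0 XOR 1)) OR (0 OR (1 AND 0))) -> 1
  row 9 [1001]: (((1 AND NOT 1) OR (1 XOR 1)) OR (0 OR (1 AND 1))) -> 1
  row 10 [1010]: (((0 AND NOT 1) OR (0 XOR 1)) OR (0 OR (1 AND 0))) -> 1
  row 11 [1011]: (((1 AND NOT 1) OR (1 XOR 1)) OR (0 OR (1 AND 1))) -> 1
  row 12 [1100]: (((0 AND NOT 1) OR (0 XOR 1)) OR (1 OR (1 AND 0))) -> 1
  row 13 [1101]: (((1 AND NOT 1) OR (1 XOR 1)) OR (1 OR (1 AND 1))) -> 1
  row 14 [1110]: (((0 AND NOT 1) OR (0 XOR 1)) OR (1 OR (1 AND 0))) -> 1
  row 15 [1111]: (((1 AND NOT 1) OR (1 XOR 1)) OR (1 OR (1 AND 1))) -> 1
Full result column, 4 rows per line (P1,P2 fixed per line; P3,P4 runs 00..11 left to right):
  rows 0-3 [P1,P2=00]: 0101  = hex 5
  rows 4-7 [P1,P2=01]: 1111  = hex F
  rows 8-11 [P1,P2=10]: 1111  = hex F
  rows 12-15 [P1,P2=11]: 1111  = hex F
Output column (row 0 .. row 15) = 0101111111111111
Output column grouped in 4s = 0101 1111 1111 1111 = 0x5FFF
Convert to decimal digit by digit (value = value*16 + digit):
  5 -> 5
  5*16 + 15 (F) = 95
  95*16 + 15 (F) = 1535
  1535*16 + 15 (F) = 24575
Decimal = 24575

24575


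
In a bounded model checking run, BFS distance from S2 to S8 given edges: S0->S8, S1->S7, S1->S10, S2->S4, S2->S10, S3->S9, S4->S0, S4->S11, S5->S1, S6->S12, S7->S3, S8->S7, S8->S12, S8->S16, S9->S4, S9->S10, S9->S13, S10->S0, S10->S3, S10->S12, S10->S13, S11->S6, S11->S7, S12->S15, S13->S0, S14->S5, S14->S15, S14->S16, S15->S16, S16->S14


BFS layer-by-layer from S2:
  dist 0: {S2}
  dist 1: {S4, S10}
  dist 2: {S0, S3, S11, S12, S13}
  dist 3: {S6, S7, S8, S9, S15}
  -> S8 reached at distance 3
Shortest path length = 3

3


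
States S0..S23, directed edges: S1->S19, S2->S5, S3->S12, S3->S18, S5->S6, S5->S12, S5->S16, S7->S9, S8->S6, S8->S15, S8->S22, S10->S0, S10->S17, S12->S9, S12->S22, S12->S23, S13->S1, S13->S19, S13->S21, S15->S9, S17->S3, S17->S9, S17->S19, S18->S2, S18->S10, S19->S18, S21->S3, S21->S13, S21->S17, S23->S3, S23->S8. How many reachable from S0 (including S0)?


BFS from S0:
  layer 0: {S0}
Reachable set: {S0}
Count = 1

1


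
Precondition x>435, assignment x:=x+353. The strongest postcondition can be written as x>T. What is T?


Formula: sp(P, x:=E) = exists old_x. (x = E[old_x/x]) AND P[old_x/x] (old_x is the value of x before the assignment; eliminate old_x by solving x = E[old_x/x] for old_x)
Step 1: Precondition P: x>435, i.e. old_x > 435
Step 2: Assignment gives x = old_x + 353, so old_x = x - 353
Step 3: Substitute into P: x - 353 > 435
Step 4: Simplify: x > 435+353 = 788

788


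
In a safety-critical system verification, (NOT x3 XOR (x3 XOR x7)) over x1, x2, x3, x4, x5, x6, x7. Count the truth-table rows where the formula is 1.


Formula: (NOT x3 XOR (x3 XOR x7)) over 7 vars (128 rows)
Evaluate each row (x1, x2, x3, x4, x5, x6, x7 as bits, MSB first):
  row 0 [0000000]: (NOT 0 XOR (0 XOR 0)) -> 1
  row 1 [0000001]: (NOT 0 XOR (0 XOR 1)) -> 0
  row 2 [0000010]: (NOT 0 XOR (0 XOR 0)) -> 1
  row 3 [0000011]: (NOT 0 XOR (0 XOR 1)) -> 0
  row 4 [0000100]: (NOT 0 XOR (0 XOR 0)) -> 1
  (every remaining row is evaluated the same way; all 128 results are listed next)
Full result column, 8 rows per line (x1,x2,x3,x4 fixed per line; x5,x6,x7 runs 000..111 left to right):
  rows 0-7 [x1,x2,x3,x4=0000]: 10101010  (ones: 4)
  rows 8-15 [x1,x2,x3,x4=0001]: 10101010  (ones: 4)
  rows 16-23 [x1,x2,x3,x4=0010]: 10101010  (ones: 4)
  rows 24-31 [x1,x2,x3,x4=0011]: 10101010  (ones: 4)
  rows 32-39 [x1,x2,x3,x4=0100]: 10101010  (ones: 4)
  rows 40-47 [x1,x2,x3,x4=0101]: 10101010  (ones: 4)
  rows 48-55 [x1,x2,x3,x4=0110]: 10101010  (ones: 4)
  rows 56-63 [x1,x2,x3,x4=0111]: 10101010  (ones: 4)
  rows 64-71 [x1,x2,x3,x4=1000]: 10101010  (ones: 4)
  rows 72-79 [x1,x2,x3,x4=1001]: 10101010  (ones: 4)
  rows 80-87 [x1,x2,x3,x4=1010]: 10101010  (ones: 4)
  rows 88-95 [x1,x2,x3,x4=1011]: 10101010  (ones: 4)
  rows 96-103 [x1,x2,x3,x4=1100]: 10101010  (ones: 4)
  rows 104-111 [x1,x2,x3,x4=1101]: 10101010  (ones: 4)
  rows 112-119 [x1,x2,x3,x4=1110]: 10101010  (ones: 4)
  rows 120-127 [x1,x2,x3,x4=1111]: 10101010  (ones: 4)
Count of 1-rows = 4+4+4+4+4+4+4+4+4+4+4+4+4+4+4+4 = 64

64


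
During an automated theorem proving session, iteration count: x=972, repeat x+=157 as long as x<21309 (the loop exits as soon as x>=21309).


Step 1: x goes from 972 toward 21309 by 157; the body runs while x<21309, so iterations = ceil((bound-start)/step)
Step 2: Distance=20337
Step 3: ceil(20337/157)=130

130


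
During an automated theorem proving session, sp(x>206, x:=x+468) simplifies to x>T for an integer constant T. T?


Formula: sp(P, x:=E) = exists old_x. (x = E[old_x/x]) AND P[old_x/x] (old_x is the value of x before the assignment; eliminate old_x by solving x = E[old_x/x] for old_x)
Step 1: Precondition P: x>206, i.e. old_x > 206
Step 2: Assignment gives x = old_x + 468, so old_x = x - 468
Step 3: Substitute into P: x - 468 > 206
Step 4: Simplify: x > 206+468 = 674

674


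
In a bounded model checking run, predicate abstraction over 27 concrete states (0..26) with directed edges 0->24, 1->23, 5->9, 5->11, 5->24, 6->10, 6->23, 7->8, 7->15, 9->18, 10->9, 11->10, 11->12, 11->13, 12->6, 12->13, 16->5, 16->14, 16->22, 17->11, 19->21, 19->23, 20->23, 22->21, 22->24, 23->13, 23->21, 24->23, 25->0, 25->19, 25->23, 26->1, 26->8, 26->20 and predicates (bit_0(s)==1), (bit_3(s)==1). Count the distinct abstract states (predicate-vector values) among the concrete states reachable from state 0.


BFS from 0:
Concrete reachable: {0, 13, 21, 23, 24}
Abstract via predicates (bit_0(s)==1), (bit_3(s)==1):
  (0,0) <- {0}
  (0,1) <- {24}
  (1,0) <- {21, 23}
  (1,1) <- {13}
Distinct abstract states = 4

4


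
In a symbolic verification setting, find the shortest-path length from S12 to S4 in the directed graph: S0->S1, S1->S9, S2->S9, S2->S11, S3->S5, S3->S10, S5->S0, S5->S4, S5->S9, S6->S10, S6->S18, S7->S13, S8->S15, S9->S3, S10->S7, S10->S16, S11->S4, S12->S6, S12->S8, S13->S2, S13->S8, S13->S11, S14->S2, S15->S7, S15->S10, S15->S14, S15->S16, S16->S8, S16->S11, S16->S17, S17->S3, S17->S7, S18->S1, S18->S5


BFS layer-by-layer from S12:
  dist 0: {S12}
  dist 1: {S6, S8}
  dist 2: {S10, S15, S18}
  dist 3: {S1, S5, S7, S14, S16}
  dist 4: {S0, S2, S4, S9, S11, S13, S17}
  -> S4 reached at distance 4
Shortest path length = 4

4


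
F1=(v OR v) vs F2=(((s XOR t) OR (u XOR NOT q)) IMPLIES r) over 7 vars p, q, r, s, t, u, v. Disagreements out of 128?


F1 = (v OR v)
F2 = (((s XOR t) OR (u XOR NOT q)) IMPLIES r)
Evaluate both on each of 128 rows (bits = p,q,r,s,t,u,v):
  row 0 [0000000]: F1=0 F2=0 -> 0
  row 1 [0000001]: F1=1 F2=0 (differ) -> 1
  row 2 [0000010]: F1=0 F2=1 (differ) -> 1
  row 3 [0000011]: F1=1 F2=1 -> 0
  row 4 [0000100]: F1=0 F2=0 -> 0
  (every remaining row is evaluated the same way; all 128 results are listed next)
Full result column, 8 rows per line (p,q,r,s fixed per line; t,u,v runs 000..111 left to right):
  rows 0-7 [p,q,r,s=0000]: 01100101  (ones: 4)
  rows 8-15 [p,q,r,s=0001]: 01010110  (ones: 4)
  rows 16-23 [p,q,r,s=0010]: 10101010  (ones: 4)
  rows 24-31 [p,q,r,s=0011]: 10101010  (ones: 4)
  rows 32-39 [p,q,r,s=0100]: 10010101  (ones: 4)
  rows 40-47 [p,q,r,s=0101]: 01011001  (ones: 4)
  rows 48-55 [p,q,r,s=0110]: 10101010  (ones: 4)
  rows 56-63 [p,q,r,s=0111]: 10101010  (ones: 4)
  rows 64-71 [p,q,r,s=1000]: 01100101  (ones: 4)
  rows 72-79 [p,q,r,s=1001]: 01010110  (ones: 4)
  rows 80-87 [p,q,r,s=1010]: 10101010  (ones: 4)
  rows 88-95 [p,q,r,s=1011]: 10101010  (ones: 4)
  rows 96-103 [p,q,r,s=1100]: 10010101  (ones: 4)
  rows 104-111 [p,q,r,s=1101]: 01011001  (ones: 4)
  rows 112-119 [p,q,r,s=1110]: 10101010  (ones: 4)
  rows 120-127 [p,q,r,s=1111]: 10101010  (ones: 4)
Disagreements = 4+4+4+4+4+4+4+4+4+4+4+4+4+4+4+4 = 64

64
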